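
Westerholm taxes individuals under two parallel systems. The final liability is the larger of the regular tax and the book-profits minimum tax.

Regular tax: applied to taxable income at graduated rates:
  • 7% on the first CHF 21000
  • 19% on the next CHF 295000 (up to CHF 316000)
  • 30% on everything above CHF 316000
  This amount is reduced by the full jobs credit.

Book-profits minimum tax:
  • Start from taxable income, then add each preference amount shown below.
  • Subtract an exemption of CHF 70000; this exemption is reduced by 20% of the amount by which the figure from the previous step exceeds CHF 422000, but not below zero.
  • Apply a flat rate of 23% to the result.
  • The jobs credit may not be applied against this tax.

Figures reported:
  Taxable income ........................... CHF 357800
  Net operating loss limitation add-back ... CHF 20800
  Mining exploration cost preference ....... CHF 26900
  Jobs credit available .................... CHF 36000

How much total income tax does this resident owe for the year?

CHF 77165

Regular tax:
  CHF 21000 × 7% = CHF 1470
  CHF 295000 × 19% = CHF 56050
  CHF 41800 × 30% = CHF 12540
  → CHF 70060
  Less jobs credit CHF 36000 → CHF 34060

Book-profits minimum tax:
  Adjusted income: CHF 357800 + CHF 20800 + CHF 26900 = CHF 405500
  Exemption: CHF 405500 ≤ CHF 422000, so full CHF 70000 applies
  Base: CHF 405500 − CHF 70000 = CHF 335500
  CHF 335500 × 23% = CHF 77165

CHF 77165 > CHF 34060, so the book-profits minimum tax is the binding amount.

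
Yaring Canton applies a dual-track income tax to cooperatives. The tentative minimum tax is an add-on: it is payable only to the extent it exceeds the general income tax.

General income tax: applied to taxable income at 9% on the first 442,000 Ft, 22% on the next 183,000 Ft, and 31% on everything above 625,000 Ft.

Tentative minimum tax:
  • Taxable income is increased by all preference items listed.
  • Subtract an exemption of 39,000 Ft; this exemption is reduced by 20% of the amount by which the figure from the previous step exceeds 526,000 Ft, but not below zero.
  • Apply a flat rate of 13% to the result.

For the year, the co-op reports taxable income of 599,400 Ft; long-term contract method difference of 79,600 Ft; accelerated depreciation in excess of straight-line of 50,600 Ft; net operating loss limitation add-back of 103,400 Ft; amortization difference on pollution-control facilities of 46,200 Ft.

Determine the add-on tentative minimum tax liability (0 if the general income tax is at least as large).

39,888 Ft

General income tax:
  442,000 Ft × 9% = 39,780 Ft
  157,400 Ft × 22% = 34,628 Ft
  → 74,408 Ft

Tentative minimum tax:
  Adjusted income: 599,400 Ft + 79,600 Ft + 50,600 Ft + 103,400 Ft + 46,200 Ft = 879,200 Ft
  Exemption: 20% × (879,200 Ft − 526,000 Ft) = 70,640 Ft ≥ 39,000 Ft, so the exemption is fully phased out
  Base: 879,200 Ft − 0 Ft = 879,200 Ft
  879,200 Ft × 13% = 114,296 Ft

Excess of tentative minimum tax over general income tax: 114,296 Ft − 74,408 Ft = 39,888 Ft.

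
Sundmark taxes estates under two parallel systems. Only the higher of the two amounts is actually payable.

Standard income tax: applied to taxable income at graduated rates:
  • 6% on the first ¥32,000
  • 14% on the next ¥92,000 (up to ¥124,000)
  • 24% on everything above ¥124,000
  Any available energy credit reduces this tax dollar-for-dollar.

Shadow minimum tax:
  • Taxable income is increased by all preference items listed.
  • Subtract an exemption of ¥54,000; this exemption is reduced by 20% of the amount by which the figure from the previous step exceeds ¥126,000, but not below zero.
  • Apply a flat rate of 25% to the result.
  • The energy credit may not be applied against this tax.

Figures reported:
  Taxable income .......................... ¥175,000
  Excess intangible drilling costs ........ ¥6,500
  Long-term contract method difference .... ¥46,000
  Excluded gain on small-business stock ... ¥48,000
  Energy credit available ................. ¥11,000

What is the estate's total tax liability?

¥62,850

Standard income tax:
  ¥32,000 × 6% = ¥1,920
  ¥92,000 × 14% = ¥12,880
  ¥51,000 × 24% = ¥12,240
  → ¥27,040
  Less energy credit ¥11,000 → ¥16,040

Shadow minimum tax:
  Adjusted income: ¥175,000 + ¥6,500 + ¥46,000 + ¥48,000 = ¥275,500
  Exemption: ¥54,000 − 20% × (¥275,500 − ¥126,000) = ¥54,000 − ¥29,900 = ¥24,100
  Base: ¥275,500 − ¥24,100 = ¥251,400
  ¥251,400 × 25% = ¥62,850

¥62,850 > ¥16,040, so the shadow minimum tax is the binding amount.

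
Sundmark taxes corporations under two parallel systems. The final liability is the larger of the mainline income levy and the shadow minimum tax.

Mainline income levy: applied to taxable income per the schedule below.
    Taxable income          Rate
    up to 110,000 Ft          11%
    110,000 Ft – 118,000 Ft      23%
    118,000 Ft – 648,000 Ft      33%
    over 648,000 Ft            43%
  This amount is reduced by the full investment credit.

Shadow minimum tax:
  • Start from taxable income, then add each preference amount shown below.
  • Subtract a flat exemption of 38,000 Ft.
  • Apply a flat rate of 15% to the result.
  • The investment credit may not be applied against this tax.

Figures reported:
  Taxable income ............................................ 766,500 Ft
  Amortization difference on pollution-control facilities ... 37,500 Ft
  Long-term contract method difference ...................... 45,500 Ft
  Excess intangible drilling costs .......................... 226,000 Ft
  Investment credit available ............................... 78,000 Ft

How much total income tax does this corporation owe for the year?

161,795 Ft

Shadow minimum tax:
  Adjusted income: 766,500 Ft + 37,500 Ft + 45,500 Ft + 226,000 Ft = 1,075,500 Ft
  Less exemption 38,000 Ft → base 1,037,500 Ft
  1,037,500 Ft × 15% = 155,625 Ft

Mainline income levy:
  110,000 Ft × 11% = 12,100 Ft
  8,000 Ft × 23% = 1,840 Ft
  530,000 Ft × 33% = 174,900 Ft
  118,500 Ft × 43% = 50,955 Ft
  → 239,795 Ft
  Less investment credit 78,000 Ft → 161,795 Ft

161,795 Ft > 155,625 Ft, so the mainline income levy governs.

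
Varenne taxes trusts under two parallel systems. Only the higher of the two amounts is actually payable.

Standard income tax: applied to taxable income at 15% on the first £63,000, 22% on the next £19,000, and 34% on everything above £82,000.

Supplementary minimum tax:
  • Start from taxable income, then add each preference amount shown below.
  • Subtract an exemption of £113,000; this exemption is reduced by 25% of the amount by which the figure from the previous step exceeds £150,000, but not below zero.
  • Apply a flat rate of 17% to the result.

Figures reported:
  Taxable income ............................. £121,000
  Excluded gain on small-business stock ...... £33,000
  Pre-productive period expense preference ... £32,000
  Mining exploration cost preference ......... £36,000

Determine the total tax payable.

£26,890

Supplementary minimum tax:
  Adjusted income: £121,000 + £33,000 + £32,000 + £36,000 = £222,000
  Exemption: £113,000 − 25% × (£222,000 − £150,000) = £113,000 − £18,000 = £95,000
  Base: £222,000 − £95,000 = £127,000
  £127,000 × 17% = £21,590

Standard income tax:
  £63,000 × 15% = £9,450
  £19,000 × 22% = £4,180
  £39,000 × 34% = £13,260
  → £26,890

£26,890 > £21,590, so the standard income tax governs.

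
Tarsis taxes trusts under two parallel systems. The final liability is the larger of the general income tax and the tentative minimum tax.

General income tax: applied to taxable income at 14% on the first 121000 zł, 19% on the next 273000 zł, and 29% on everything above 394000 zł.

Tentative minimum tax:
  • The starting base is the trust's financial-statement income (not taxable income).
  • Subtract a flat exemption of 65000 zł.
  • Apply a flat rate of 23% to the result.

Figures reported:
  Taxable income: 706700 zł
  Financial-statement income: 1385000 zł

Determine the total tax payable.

303600 zł

Tentative minimum tax:
  Base (financial-statement income): 1385000 zł
  Less exemption 65000 zł → base 1320000 zł
  1320000 zł × 23% = 303600 zł

General income tax:
  121000 zł × 14% = 16940 zł
  273000 zł × 19% = 51870 zł
  312700 zł × 29% = 90683 zł
  → 159493 zł

303600 zł > 159493 zł, so the tentative minimum tax is the binding amount.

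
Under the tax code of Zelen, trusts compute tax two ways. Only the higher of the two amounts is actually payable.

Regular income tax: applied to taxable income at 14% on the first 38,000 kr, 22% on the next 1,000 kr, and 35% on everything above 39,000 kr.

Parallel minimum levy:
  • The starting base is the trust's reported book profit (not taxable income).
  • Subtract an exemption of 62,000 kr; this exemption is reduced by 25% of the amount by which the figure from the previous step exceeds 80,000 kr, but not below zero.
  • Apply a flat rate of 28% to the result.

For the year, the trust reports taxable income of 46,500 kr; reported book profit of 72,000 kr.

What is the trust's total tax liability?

8,165 kr

Regular income tax:
  38,000 kr × 14% = 5,320 kr
  1,000 kr × 22% = 220 kr
  7,500 kr × 35% = 2,625 kr
  → 8,165 kr

Parallel minimum levy:
  Base (reported book profit): 72,000 kr
  Exemption: 72,000 kr ≤ 80,000 kr, so full 62,000 kr applies
  Base: 72,000 kr − 62,000 kr = 10,000 kr
  10,000 kr × 28% = 2,800 kr

8,165 kr > 2,800 kr, so the regular income tax governs.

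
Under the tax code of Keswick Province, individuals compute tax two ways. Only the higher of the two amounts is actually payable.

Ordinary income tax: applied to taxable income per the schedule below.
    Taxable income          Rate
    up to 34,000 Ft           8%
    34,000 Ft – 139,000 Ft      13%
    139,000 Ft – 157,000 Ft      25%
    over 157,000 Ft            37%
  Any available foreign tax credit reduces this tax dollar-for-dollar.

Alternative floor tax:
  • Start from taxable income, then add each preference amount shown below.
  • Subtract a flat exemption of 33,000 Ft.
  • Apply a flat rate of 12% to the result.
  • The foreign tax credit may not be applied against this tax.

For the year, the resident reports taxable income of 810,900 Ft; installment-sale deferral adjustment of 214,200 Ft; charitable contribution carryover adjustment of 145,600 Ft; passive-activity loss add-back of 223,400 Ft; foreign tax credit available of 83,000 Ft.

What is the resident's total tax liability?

Alternative floor tax:
  Adjusted income: 810,900 Ft + 214,200 Ft + 145,600 Ft + 223,400 Ft = 1,394,100 Ft
  Less exemption 33,000 Ft → base 1,361,100 Ft
  1,361,100 Ft × 12% = 163,332 Ft

Ordinary income tax:
  34,000 Ft × 8% = 2,720 Ft
  105,000 Ft × 13% = 13,650 Ft
  18,000 Ft × 25% = 4,500 Ft
  653,900 Ft × 37% = 241,943 Ft
  → 262,813 Ft
  Less foreign tax credit 83,000 Ft → 179,813 Ft

179,813 Ft > 163,332 Ft, so the ordinary income tax governs.

179,813 Ft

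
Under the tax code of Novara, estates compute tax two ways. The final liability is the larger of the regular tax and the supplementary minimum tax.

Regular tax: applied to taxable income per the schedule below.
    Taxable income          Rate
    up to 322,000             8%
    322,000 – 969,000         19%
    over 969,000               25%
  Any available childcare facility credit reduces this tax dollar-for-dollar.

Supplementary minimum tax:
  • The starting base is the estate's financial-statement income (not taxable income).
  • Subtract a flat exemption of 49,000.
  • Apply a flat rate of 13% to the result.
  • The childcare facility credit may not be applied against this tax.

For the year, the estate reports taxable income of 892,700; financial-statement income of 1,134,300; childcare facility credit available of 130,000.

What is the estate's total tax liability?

Supplementary minimum tax:
  Base (financial-statement income): 1,134,300
  Less exemption 49,000 → base 1,085,300
  1,085,300 × 13% = 141,089

Regular tax:
  322,000 × 8% = 25,760
  570,700 × 19% = 108,433
  → 134,193
  Less childcare facility credit 130,000 → 4,193

141,089 > 4,193, so the supplementary minimum tax is the binding amount.

141,089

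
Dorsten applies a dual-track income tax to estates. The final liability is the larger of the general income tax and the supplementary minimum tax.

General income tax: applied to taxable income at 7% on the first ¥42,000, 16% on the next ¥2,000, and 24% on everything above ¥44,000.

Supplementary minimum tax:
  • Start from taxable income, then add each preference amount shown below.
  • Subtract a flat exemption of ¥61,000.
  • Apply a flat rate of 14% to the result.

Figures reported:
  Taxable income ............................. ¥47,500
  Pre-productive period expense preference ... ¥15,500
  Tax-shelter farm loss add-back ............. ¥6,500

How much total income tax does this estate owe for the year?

Supplementary minimum tax:
  Adjusted income: ¥47,500 + ¥15,500 + ¥6,500 = ¥69,500
  Less exemption ¥61,000 → base ¥8,500
  ¥8,500 × 14% = ¥1,190

General income tax:
  ¥42,000 × 7% = ¥2,940
  ¥2,000 × 16% = ¥320
  ¥3,500 × 24% = ¥840
  → ¥4,100

¥4,100 > ¥1,190, so the general income tax governs.

¥4,100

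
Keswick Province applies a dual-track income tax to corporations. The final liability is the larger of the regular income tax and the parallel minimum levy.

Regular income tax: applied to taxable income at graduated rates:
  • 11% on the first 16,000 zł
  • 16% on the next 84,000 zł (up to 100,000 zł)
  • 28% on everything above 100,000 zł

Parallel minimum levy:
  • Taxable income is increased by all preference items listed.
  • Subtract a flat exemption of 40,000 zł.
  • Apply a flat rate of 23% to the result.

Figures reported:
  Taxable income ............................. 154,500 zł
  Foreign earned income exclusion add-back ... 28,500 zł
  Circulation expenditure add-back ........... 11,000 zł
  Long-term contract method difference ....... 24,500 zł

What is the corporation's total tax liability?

Parallel minimum levy:
  Adjusted income: 154,500 zł + 28,500 zł + 11,000 zł + 24,500 zł = 218,500 zł
  Less exemption 40,000 zł → base 178,500 zł
  178,500 zł × 23% = 41,055 zł

Regular income tax:
  16,000 zł × 11% = 1,760 zł
  84,000 zł × 16% = 13,440 zł
  54,500 zł × 28% = 15,260 zł
  → 30,460 zł

41,055 zł > 30,460 zł, so the parallel minimum levy is the binding amount.

41,055 zł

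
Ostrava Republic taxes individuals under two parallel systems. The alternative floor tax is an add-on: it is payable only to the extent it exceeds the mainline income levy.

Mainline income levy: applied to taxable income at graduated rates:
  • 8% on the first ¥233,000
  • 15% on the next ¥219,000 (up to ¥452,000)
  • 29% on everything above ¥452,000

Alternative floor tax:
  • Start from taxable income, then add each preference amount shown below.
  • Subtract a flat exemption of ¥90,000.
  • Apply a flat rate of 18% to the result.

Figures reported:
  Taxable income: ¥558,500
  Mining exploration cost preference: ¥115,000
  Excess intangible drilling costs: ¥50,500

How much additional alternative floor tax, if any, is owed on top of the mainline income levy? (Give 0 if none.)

¥31,745

Alternative floor tax:
  Adjusted income: ¥558,500 + ¥115,000 + ¥50,500 = ¥724,000
  Less exemption ¥90,000 → base ¥634,000
  ¥634,000 × 18% = ¥114,120

Mainline income levy:
  ¥233,000 × 8% = ¥18,640
  ¥219,000 × 15% = ¥32,850
  ¥106,500 × 29% = ¥30,885
  → ¥82,375

Excess of alternative floor tax over mainline income levy: ¥114,120 − ¥82,375 = ¥31,745.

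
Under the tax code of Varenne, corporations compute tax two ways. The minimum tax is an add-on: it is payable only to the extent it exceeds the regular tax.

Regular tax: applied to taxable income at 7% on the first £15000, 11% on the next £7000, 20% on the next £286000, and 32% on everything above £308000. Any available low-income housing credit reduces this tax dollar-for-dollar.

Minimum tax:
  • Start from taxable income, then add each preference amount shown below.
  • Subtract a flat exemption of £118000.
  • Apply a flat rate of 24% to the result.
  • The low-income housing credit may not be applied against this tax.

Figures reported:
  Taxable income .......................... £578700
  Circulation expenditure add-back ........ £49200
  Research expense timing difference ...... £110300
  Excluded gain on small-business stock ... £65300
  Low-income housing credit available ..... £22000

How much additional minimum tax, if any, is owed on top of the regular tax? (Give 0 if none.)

Regular tax:
  £15000 × 7% = £1050
  £7000 × 11% = £770
  £286000 × 20% = £57200
  £270700 × 32% = £86624
  → £145644
  Less low-income housing credit £22000 → £123644

Minimum tax:
  Adjusted income: £578700 + £49200 + £110300 + £65300 = £803500
  Less exemption £118000 → base £685500
  £685500 × 24% = £164520

Excess of minimum tax over regular tax: £164520 − £123644 = £40876.

£40876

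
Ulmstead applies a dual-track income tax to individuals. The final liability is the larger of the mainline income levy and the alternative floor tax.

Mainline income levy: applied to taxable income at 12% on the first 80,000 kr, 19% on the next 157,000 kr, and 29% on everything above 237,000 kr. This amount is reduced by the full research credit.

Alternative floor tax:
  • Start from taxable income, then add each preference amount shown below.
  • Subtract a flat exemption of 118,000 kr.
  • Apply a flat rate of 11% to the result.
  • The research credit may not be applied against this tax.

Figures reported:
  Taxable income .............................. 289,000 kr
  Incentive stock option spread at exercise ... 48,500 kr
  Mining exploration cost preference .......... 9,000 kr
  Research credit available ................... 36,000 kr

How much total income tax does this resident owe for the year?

25,135 kr

Mainline income levy:
  80,000 kr × 12% = 9,600 kr
  157,000 kr × 19% = 29,830 kr
  52,000 kr × 29% = 15,080 kr
  → 54,510 kr
  Less research credit 36,000 kr → 18,510 kr

Alternative floor tax:
  Adjusted income: 289,000 kr + 48,500 kr + 9,000 kr = 346,500 kr
  Less exemption 118,000 kr → base 228,500 kr
  228,500 kr × 11% = 25,135 kr

25,135 kr > 18,510 kr, so the alternative floor tax is the binding amount.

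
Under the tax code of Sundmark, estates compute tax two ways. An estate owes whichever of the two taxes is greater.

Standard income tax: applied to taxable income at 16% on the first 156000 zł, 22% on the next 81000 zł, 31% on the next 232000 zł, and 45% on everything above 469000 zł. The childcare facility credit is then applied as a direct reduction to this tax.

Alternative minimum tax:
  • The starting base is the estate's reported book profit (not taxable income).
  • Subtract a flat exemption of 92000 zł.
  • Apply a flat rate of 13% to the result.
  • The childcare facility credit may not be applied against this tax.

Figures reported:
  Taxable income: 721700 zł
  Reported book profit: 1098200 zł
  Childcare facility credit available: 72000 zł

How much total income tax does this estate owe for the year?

156415 zł

Alternative minimum tax:
  Base (reported book profit): 1098200 zł
  Less exemption 92000 zł → base 1006200 zł
  1006200 zł × 13% = 130806 zł

Standard income tax:
  156000 zł × 16% = 24960 zł
  81000 zł × 22% = 17820 zł
  232000 zł × 31% = 71920 zł
  252700 zł × 45% = 113715 zł
  → 228415 zł
  Less childcare facility credit 72000 zł → 156415 zł

156415 zł > 130806 zł, so the standard income tax governs.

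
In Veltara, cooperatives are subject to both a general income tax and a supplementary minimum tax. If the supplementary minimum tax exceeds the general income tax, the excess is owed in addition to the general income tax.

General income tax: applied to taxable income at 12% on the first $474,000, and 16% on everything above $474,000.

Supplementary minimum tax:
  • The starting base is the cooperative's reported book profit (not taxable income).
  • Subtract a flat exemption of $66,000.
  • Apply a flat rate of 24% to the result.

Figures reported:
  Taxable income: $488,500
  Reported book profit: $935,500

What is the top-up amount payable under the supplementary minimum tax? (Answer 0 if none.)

$149,480

Supplementary minimum tax:
  Base (reported book profit): $935,500
  Less exemption $66,000 → base $869,500
  $869,500 × 24% = $208,680

General income tax:
  $474,000 × 12% = $56,880
  $14,500 × 16% = $2,320
  → $59,200

Excess of supplementary minimum tax over general income tax: $208,680 − $59,200 = $149,480.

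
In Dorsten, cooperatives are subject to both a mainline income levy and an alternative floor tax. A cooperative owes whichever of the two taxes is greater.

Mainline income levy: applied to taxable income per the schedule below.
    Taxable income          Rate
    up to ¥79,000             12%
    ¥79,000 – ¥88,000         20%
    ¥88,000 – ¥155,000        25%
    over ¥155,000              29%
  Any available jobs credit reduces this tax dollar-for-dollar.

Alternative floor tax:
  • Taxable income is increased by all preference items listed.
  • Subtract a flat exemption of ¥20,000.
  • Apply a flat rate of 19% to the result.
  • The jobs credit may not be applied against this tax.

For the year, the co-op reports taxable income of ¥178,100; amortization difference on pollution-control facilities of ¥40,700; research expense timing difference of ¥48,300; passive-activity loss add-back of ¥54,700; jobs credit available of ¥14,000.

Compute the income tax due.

¥57,342

Alternative floor tax:
  Adjusted income: ¥178,100 + ¥40,700 + ¥48,300 + ¥54,700 = ¥321,800
  Less exemption ¥20,000 → base ¥301,800
  ¥301,800 × 19% = ¥57,342

Mainline income levy:
  ¥79,000 × 12% = ¥9,480
  ¥9,000 × 20% = ¥1,800
  ¥67,000 × 25% = ¥16,750
  ¥23,100 × 29% = ¥6,699
  → ¥34,729
  Less jobs credit ¥14,000 → ¥20,729

¥57,342 > ¥20,729, so the alternative floor tax is the binding amount.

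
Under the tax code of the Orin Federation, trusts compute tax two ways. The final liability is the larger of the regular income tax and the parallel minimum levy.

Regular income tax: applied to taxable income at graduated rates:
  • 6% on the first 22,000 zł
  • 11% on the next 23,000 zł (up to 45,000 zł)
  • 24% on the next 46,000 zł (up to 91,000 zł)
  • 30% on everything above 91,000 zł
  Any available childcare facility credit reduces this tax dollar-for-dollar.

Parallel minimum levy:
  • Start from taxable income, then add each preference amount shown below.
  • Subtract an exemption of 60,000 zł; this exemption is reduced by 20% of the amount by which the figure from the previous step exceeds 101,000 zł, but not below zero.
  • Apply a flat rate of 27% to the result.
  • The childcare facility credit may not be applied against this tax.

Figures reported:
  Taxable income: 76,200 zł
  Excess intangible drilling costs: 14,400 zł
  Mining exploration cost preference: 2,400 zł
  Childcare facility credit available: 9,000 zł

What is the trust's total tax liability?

Regular income tax:
  22,000 zł × 6% = 1,320 zł
  23,000 zł × 11% = 2,530 zł
  31,200 zł × 24% = 7,488 zł
  → 11,338 zł
  Less childcare facility credit 9,000 zł → 2,338 zł

Parallel minimum levy:
  Adjusted income: 76,200 zł + 14,400 zł + 2,400 zł = 93,000 zł
  Exemption: 93,000 zł ≤ 101,000 zł, so full 60,000 zł applies
  Base: 93,000 zł − 60,000 zł = 33,000 zł
  33,000 zł × 27% = 8,910 zł

8,910 zł > 2,338 zł, so the parallel minimum levy is the binding amount.

8,910 zł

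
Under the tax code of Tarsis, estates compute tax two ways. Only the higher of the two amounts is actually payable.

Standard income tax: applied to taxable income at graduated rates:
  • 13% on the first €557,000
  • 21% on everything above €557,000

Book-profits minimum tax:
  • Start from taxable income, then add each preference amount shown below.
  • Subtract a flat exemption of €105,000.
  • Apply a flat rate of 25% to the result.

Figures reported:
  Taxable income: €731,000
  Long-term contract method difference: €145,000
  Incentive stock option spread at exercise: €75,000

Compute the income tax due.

€211,500

Book-profits minimum tax:
  Adjusted income: €731,000 + €145,000 + €75,000 = €951,000
  Less exemption €105,000 → base €846,000
  €846,000 × 25% = €211,500

Standard income tax:
  €557,000 × 13% = €72,410
  €174,000 × 21% = €36,540
  → €108,950

€211,500 > €108,950, so the book-profits minimum tax is the binding amount.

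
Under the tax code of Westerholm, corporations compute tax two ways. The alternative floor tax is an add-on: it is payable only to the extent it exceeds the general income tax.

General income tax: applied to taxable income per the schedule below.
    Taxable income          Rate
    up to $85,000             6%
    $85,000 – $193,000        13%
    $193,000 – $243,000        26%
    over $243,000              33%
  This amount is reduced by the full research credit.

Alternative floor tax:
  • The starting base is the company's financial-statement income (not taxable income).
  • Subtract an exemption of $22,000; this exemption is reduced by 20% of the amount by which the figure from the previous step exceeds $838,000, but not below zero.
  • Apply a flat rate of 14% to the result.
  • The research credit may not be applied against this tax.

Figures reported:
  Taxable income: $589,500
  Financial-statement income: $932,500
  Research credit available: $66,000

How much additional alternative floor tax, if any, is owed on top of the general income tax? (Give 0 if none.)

$49,631

General income tax:
  $85,000 × 6% = $5,100
  $108,000 × 13% = $14,040
  $50,000 × 26% = $13,000
  $346,500 × 33% = $114,345
  → $146,485
  Less research credit $66,000 → $80,485

Alternative floor tax:
  Base (financial-statement income): $932,500
  Exemption: $22,000 − 20% × ($932,500 − $838,000) = $22,000 − $18,900 = $3,100
  Base: $932,500 − $3,100 = $929,400
  $929,400 × 14% = $130,116

Excess of alternative floor tax over general income tax: $130,116 − $80,485 = $49,631.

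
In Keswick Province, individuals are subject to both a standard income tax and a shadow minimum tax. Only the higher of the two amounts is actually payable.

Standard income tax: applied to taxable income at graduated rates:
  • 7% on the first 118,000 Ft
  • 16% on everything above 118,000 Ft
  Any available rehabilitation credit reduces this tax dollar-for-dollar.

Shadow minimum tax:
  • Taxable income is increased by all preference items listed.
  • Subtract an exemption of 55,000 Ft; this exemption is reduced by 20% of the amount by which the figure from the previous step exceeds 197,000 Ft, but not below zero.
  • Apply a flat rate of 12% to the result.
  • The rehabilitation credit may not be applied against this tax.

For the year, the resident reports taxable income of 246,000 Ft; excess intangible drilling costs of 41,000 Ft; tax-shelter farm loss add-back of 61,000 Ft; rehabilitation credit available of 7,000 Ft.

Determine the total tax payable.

Standard income tax:
  118,000 Ft × 7% = 8,260 Ft
  128,000 Ft × 16% = 20,480 Ft
  → 28,740 Ft
  Less rehabilitation credit 7,000 Ft → 21,740 Ft

Shadow minimum tax:
  Adjusted income: 246,000 Ft + 41,000 Ft + 61,000 Ft = 348,000 Ft
  Exemption: 55,000 Ft − 20% × (348,000 Ft − 197,000 Ft) = 55,000 Ft − 30,200 Ft = 24,800 Ft
  Base: 348,000 Ft − 24,800 Ft = 323,200 Ft
  323,200 Ft × 12% = 38,784 Ft

38,784 Ft > 21,740 Ft, so the shadow minimum tax is the binding amount.

38,784 Ft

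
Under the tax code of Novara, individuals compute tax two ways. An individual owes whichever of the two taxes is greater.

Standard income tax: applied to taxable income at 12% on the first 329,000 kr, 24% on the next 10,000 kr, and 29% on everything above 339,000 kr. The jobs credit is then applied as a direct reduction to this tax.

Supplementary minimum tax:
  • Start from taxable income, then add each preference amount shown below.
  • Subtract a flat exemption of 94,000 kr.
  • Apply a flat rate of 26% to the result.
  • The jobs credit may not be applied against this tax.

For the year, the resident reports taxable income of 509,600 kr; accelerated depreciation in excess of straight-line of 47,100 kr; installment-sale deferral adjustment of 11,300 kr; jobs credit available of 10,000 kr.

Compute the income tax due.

123,240 kr

Supplementary minimum tax:
  Adjusted income: 509,600 kr + 47,100 kr + 11,300 kr = 568,000 kr
  Less exemption 94,000 kr → base 474,000 kr
  474,000 kr × 26% = 123,240 kr

Standard income tax:
  329,000 kr × 12% = 39,480 kr
  10,000 kr × 24% = 2,400 kr
  170,600 kr × 29% = 49,474 kr
  → 91,354 kr
  Less jobs credit 10,000 kr → 81,354 kr

123,240 kr > 81,354 kr, so the supplementary minimum tax is the binding amount.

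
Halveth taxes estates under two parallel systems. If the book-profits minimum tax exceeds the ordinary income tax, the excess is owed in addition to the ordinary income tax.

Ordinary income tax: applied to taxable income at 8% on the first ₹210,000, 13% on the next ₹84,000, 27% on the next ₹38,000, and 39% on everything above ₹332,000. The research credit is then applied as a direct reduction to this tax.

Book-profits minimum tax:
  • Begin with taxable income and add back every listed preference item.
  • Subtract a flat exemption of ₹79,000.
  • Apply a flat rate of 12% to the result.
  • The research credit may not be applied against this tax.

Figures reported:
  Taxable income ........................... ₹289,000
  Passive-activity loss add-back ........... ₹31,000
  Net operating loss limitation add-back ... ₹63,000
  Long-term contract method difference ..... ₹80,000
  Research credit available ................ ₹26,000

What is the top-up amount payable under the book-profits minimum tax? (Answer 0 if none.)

Book-profits minimum tax:
  Adjusted income: ₹289,000 + ₹31,000 + ₹63,000 + ₹80,000 = ₹463,000
  Less exemption ₹79,000 → base ₹384,000
  ₹384,000 × 12% = ₹46,080

Ordinary income tax:
  ₹210,000 × 8% = ₹16,800
  ₹79,000 × 13% = ₹10,270
  → ₹27,070
  Less research credit ₹26,000 → ₹1,070

Excess of book-profits minimum tax over ordinary income tax: ₹46,080 − ₹1,070 = ₹45,010.

₹45,010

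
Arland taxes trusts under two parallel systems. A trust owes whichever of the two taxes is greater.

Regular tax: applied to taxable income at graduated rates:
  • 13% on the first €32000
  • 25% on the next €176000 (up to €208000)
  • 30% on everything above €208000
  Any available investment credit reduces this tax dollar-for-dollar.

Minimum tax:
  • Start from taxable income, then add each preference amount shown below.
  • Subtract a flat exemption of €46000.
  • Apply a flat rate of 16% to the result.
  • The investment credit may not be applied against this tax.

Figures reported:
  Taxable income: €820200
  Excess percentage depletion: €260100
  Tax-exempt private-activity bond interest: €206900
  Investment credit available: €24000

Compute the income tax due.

€207820

Regular tax:
  €32000 × 13% = €4160
  €176000 × 25% = €44000
  €612200 × 30% = €183660
  → €231820
  Less investment credit €24000 → €207820

Minimum tax:
  Adjusted income: €820200 + €260100 + €206900 = €1287200
  Less exemption €46000 → base €1241200
  €1241200 × 16% = €198592

€207820 > €198592, so the regular tax governs.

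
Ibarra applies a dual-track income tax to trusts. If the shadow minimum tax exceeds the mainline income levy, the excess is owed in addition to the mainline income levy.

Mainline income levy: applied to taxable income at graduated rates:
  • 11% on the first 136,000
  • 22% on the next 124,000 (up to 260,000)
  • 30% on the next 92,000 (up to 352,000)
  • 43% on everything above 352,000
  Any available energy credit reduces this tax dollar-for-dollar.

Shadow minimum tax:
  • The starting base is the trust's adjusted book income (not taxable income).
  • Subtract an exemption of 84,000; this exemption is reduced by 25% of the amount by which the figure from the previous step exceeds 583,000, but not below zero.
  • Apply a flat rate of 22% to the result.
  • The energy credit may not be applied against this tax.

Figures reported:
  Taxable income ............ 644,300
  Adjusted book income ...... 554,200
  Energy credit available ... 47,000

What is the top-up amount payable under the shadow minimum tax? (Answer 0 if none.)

0

Shadow minimum tax:
  Base (adjusted book income): 554,200
  Exemption: 554,200 ≤ 583,000, so full 84,000 applies
  Base: 554,200 − 84,000 = 470,200
  470,200 × 22% = 103,444

Mainline income levy:
  136,000 × 11% = 14,960
  124,000 × 22% = 27,280
  92,000 × 30% = 27,600
  292,300 × 43% = 125,689
  → 195,529
  Less energy credit 47,000 → 148,529

103,444 ≤ 148,529, so no add-on is due.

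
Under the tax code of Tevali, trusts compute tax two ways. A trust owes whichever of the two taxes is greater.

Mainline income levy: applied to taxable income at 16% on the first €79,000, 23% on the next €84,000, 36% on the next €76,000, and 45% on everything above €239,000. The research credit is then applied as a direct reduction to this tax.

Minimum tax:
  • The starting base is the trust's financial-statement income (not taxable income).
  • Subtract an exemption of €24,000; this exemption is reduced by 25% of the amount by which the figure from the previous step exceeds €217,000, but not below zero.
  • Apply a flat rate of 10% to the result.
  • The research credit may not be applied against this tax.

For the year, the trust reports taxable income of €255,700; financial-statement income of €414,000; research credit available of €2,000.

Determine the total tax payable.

€64,835

Minimum tax:
  Base (financial-statement income): €414,000
  Exemption: 25% × (€414,000 − €217,000) = €49,250 ≥ €24,000, so the exemption is fully phased out
  Base: €414,000 − €0 = €414,000
  €414,000 × 10% = €41,400

Mainline income levy:
  €79,000 × 16% = €12,640
  €84,000 × 23% = €19,320
  €76,000 × 36% = €27,360
  €16,700 × 45% = €7,515
  → €66,835
  Less research credit €2,000 → €64,835

€64,835 > €41,400, so the mainline income levy governs.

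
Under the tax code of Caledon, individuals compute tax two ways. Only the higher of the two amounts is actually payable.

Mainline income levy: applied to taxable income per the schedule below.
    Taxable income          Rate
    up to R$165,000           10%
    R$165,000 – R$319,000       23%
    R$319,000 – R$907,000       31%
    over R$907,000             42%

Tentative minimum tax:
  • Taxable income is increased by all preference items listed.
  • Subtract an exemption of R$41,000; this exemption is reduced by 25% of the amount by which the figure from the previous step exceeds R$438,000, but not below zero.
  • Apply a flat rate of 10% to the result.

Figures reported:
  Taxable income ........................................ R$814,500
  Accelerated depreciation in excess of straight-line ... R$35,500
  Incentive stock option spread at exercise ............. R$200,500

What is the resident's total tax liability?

R$205,525

Mainline income levy:
  R$165,000 × 10% = R$16,500
  R$154,000 × 23% = R$35,420
  R$495,500 × 31% = R$153,605
  → R$205,525

Tentative minimum tax:
  Adjusted income: R$814,500 + R$35,500 + R$200,500 = R$1,050,500
  Exemption: 25% × (R$1,050,500 − R$438,000) = R$153,125 ≥ R$41,000, so the exemption is fully phased out
  Base: R$1,050,500 − R$0 = R$1,050,500
  R$1,050,500 × 10% = R$105,050

R$205,525 > R$105,050, so the mainline income levy governs.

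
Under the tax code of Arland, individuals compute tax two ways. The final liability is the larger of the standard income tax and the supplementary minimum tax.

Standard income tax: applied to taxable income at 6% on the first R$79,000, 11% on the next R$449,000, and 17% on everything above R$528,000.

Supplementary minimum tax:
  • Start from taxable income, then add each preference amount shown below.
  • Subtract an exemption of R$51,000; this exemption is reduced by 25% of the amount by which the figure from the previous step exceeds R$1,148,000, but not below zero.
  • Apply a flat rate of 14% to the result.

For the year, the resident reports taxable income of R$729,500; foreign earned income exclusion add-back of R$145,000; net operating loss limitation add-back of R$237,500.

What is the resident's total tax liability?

Standard income tax:
  R$79,000 × 6% = R$4,740
  R$449,000 × 11% = R$49,390
  R$201,500 × 17% = R$34,255
  → R$88,385

Supplementary minimum tax:
  Adjusted income: R$729,500 + R$145,000 + R$237,500 = R$1,112,000
  Exemption: R$1,112,000 ≤ R$1,148,000, so full R$51,000 applies
  Base: R$1,112,000 − R$51,000 = R$1,061,000
  R$1,061,000 × 14% = R$148,540

R$148,540 > R$88,385, so the supplementary minimum tax is the binding amount.

R$148,540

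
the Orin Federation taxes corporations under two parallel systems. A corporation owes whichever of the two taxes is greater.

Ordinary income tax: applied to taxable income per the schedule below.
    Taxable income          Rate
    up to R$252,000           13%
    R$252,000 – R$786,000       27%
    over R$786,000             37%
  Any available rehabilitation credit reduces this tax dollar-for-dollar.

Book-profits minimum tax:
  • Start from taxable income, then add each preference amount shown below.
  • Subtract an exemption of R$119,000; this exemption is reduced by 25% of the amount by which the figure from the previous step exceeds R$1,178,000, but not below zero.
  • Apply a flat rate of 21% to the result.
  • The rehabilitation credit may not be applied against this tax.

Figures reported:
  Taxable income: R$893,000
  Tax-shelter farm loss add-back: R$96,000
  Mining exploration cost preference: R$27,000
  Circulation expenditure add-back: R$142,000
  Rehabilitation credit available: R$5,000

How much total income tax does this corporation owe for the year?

R$218,190

Book-profits minimum tax:
  Adjusted income: R$893,000 + R$96,000 + R$27,000 + R$142,000 = R$1,158,000
  Exemption: R$1,158,000 ≤ R$1,178,000, so full R$119,000 applies
  Base: R$1,158,000 − R$119,000 = R$1,039,000
  R$1,039,000 × 21% = R$218,190

Ordinary income tax:
  R$252,000 × 13% = R$32,760
  R$534,000 × 27% = R$144,180
  R$107,000 × 37% = R$39,590
  → R$216,530
  Less rehabilitation credit R$5,000 → R$211,530

R$218,190 > R$211,530, so the book-profits minimum tax is the binding amount.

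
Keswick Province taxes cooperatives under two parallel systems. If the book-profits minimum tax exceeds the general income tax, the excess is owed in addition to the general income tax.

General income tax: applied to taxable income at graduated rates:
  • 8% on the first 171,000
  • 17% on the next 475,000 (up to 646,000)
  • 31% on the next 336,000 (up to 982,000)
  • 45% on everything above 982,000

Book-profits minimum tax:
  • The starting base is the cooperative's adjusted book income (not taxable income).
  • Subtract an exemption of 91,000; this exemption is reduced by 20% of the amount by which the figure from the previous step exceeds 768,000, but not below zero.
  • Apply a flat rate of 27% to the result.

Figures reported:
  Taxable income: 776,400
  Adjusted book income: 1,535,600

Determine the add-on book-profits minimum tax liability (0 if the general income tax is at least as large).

279,758

Book-profits minimum tax:
  Base (adjusted book income): 1,535,600
  Exemption: 20% × (1,535,600 − 768,000) = 153,520 ≥ 91,000, so the exemption is fully phased out
  Base: 1,535,600 − 0 = 1,535,600
  1,535,600 × 27% = 414,612

General income tax:
  171,000 × 8% = 13,680
  475,000 × 17% = 80,750
  130,400 × 31% = 40,424
  → 134,854

Excess of book-profits minimum tax over general income tax: 414,612 − 134,854 = 279,758.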